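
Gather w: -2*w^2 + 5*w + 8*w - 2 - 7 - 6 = -2*w^2 + 13*w - 15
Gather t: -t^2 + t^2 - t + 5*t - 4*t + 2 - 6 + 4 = 0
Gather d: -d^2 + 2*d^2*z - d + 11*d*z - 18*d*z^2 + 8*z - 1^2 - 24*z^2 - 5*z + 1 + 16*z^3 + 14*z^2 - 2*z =d^2*(2*z - 1) + d*(-18*z^2 + 11*z - 1) + 16*z^3 - 10*z^2 + z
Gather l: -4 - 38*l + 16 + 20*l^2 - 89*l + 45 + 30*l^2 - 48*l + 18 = 50*l^2 - 175*l + 75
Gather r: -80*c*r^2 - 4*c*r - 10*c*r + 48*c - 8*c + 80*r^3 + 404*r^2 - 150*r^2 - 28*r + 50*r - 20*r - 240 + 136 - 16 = 40*c + 80*r^3 + r^2*(254 - 80*c) + r*(2 - 14*c) - 120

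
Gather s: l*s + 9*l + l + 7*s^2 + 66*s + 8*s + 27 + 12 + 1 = 10*l + 7*s^2 + s*(l + 74) + 40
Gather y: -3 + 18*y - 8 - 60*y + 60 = 49 - 42*y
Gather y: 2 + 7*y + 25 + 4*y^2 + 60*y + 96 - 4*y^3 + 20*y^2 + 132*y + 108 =-4*y^3 + 24*y^2 + 199*y + 231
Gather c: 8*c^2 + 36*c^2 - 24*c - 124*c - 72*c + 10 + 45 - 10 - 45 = 44*c^2 - 220*c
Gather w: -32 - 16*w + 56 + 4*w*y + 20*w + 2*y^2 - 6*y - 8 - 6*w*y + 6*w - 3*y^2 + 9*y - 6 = w*(10 - 2*y) - y^2 + 3*y + 10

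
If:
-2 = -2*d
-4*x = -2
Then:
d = 1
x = 1/2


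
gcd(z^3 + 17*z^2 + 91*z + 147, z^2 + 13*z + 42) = z + 7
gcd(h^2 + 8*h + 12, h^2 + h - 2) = h + 2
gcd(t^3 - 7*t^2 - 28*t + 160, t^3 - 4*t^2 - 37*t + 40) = t^2 - 3*t - 40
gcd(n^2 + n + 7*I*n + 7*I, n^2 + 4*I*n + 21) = n + 7*I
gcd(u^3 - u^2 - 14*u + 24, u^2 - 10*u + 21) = u - 3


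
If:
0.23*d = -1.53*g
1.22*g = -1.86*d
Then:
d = 0.00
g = 0.00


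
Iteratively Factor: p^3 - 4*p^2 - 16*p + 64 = (p - 4)*(p^2 - 16) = (p - 4)*(p + 4)*(p - 4)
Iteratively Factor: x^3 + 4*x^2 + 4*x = (x + 2)*(x^2 + 2*x) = x*(x + 2)*(x + 2)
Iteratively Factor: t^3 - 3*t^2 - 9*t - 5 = (t + 1)*(t^2 - 4*t - 5) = (t - 5)*(t + 1)*(t + 1)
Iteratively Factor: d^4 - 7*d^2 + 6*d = (d)*(d^3 - 7*d + 6) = d*(d - 2)*(d^2 + 2*d - 3) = d*(d - 2)*(d - 1)*(d + 3)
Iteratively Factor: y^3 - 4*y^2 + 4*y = (y - 2)*(y^2 - 2*y) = y*(y - 2)*(y - 2)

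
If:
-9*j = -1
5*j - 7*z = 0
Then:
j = 1/9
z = 5/63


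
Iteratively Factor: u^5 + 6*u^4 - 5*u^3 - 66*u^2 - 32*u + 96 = (u + 2)*(u^4 + 4*u^3 - 13*u^2 - 40*u + 48) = (u - 3)*(u + 2)*(u^3 + 7*u^2 + 8*u - 16) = (u - 3)*(u - 1)*(u + 2)*(u^2 + 8*u + 16) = (u - 3)*(u - 1)*(u + 2)*(u + 4)*(u + 4)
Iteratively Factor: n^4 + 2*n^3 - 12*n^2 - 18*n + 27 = (n - 1)*(n^3 + 3*n^2 - 9*n - 27) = (n - 1)*(n + 3)*(n^2 - 9) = (n - 1)*(n + 3)^2*(n - 3)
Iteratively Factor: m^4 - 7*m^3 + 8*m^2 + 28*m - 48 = (m + 2)*(m^3 - 9*m^2 + 26*m - 24) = (m - 4)*(m + 2)*(m^2 - 5*m + 6) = (m - 4)*(m - 2)*(m + 2)*(m - 3)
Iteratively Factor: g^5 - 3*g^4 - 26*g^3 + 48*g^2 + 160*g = (g - 5)*(g^4 + 2*g^3 - 16*g^2 - 32*g) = (g - 5)*(g + 2)*(g^3 - 16*g) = (g - 5)*(g + 2)*(g + 4)*(g^2 - 4*g) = g*(g - 5)*(g + 2)*(g + 4)*(g - 4)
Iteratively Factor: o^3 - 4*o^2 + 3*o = (o)*(o^2 - 4*o + 3) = o*(o - 1)*(o - 3)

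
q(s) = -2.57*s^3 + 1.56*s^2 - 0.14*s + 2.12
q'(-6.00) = -296.42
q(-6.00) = 614.24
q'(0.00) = -0.14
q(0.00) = 2.12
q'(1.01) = -4.85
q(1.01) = 0.92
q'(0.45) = -0.30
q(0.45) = 2.14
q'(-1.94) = -35.21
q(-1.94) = 27.03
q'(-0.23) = -1.27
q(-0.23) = 2.27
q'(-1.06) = -12.11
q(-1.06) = 7.08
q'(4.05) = -113.97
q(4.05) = -143.58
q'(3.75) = -96.86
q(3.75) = -111.99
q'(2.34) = -35.06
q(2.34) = -22.59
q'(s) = -7.71*s^2 + 3.12*s - 0.14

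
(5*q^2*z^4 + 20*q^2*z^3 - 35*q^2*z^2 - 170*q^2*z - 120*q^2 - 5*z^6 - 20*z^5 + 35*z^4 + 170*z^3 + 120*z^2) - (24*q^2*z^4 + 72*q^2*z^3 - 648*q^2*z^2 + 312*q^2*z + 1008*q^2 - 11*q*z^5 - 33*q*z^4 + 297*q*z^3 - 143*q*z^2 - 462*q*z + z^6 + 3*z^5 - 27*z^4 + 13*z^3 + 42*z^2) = -19*q^2*z^4 - 52*q^2*z^3 + 613*q^2*z^2 - 482*q^2*z - 1128*q^2 + 11*q*z^5 + 33*q*z^4 - 297*q*z^3 + 143*q*z^2 + 462*q*z - 6*z^6 - 23*z^5 + 62*z^4 + 157*z^3 + 78*z^2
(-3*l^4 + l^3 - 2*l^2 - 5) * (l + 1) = -3*l^5 - 2*l^4 - l^3 - 2*l^2 - 5*l - 5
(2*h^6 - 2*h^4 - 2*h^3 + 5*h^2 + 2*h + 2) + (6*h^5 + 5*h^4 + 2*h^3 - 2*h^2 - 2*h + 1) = 2*h^6 + 6*h^5 + 3*h^4 + 3*h^2 + 3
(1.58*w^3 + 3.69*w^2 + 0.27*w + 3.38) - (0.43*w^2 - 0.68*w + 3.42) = 1.58*w^3 + 3.26*w^2 + 0.95*w - 0.04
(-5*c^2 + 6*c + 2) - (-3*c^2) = -2*c^2 + 6*c + 2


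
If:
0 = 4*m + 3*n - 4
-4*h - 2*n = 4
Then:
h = -n/2 - 1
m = 1 - 3*n/4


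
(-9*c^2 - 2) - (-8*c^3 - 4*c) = 8*c^3 - 9*c^2 + 4*c - 2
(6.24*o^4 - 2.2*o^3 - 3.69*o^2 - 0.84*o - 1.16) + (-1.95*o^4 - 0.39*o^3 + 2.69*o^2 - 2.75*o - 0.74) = 4.29*o^4 - 2.59*o^3 - 1.0*o^2 - 3.59*o - 1.9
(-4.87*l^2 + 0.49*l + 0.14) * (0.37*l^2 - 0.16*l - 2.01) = -1.8019*l^4 + 0.9605*l^3 + 9.7621*l^2 - 1.0073*l - 0.2814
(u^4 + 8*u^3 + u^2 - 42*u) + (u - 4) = u^4 + 8*u^3 + u^2 - 41*u - 4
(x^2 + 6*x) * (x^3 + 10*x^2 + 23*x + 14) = x^5 + 16*x^4 + 83*x^3 + 152*x^2 + 84*x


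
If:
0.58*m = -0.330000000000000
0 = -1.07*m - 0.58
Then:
No Solution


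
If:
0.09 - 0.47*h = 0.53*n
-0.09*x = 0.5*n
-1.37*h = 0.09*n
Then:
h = -0.01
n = 0.18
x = -1.00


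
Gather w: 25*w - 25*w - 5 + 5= 0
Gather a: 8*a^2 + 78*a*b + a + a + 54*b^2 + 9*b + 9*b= 8*a^2 + a*(78*b + 2) + 54*b^2 + 18*b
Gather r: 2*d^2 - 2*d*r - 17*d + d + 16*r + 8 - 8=2*d^2 - 16*d + r*(16 - 2*d)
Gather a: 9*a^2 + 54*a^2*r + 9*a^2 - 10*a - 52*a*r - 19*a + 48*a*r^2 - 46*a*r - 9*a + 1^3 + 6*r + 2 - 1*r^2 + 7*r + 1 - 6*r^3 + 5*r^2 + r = a^2*(54*r + 18) + a*(48*r^2 - 98*r - 38) - 6*r^3 + 4*r^2 + 14*r + 4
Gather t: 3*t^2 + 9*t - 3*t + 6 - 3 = 3*t^2 + 6*t + 3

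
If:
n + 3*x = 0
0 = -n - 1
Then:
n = -1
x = 1/3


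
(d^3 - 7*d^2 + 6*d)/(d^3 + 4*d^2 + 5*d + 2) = d*(d^2 - 7*d + 6)/(d^3 + 4*d^2 + 5*d + 2)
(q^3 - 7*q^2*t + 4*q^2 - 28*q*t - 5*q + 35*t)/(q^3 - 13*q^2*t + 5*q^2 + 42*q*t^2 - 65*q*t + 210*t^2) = (q - 1)/(q - 6*t)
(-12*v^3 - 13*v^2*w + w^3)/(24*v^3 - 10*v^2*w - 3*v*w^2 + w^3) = (-v - w)/(2*v - w)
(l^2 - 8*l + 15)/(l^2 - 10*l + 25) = (l - 3)/(l - 5)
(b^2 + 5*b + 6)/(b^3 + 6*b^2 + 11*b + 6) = 1/(b + 1)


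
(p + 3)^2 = p^2 + 6*p + 9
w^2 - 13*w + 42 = (w - 7)*(w - 6)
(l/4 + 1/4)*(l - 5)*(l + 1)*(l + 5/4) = l^4/4 - 7*l^3/16 - 51*l^2/16 - 65*l/16 - 25/16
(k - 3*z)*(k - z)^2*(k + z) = k^4 - 4*k^3*z + 2*k^2*z^2 + 4*k*z^3 - 3*z^4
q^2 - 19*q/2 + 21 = (q - 6)*(q - 7/2)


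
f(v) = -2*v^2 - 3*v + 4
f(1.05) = -1.36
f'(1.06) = -7.24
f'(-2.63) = 7.52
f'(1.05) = -7.20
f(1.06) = -1.43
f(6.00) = -86.00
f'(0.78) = -6.12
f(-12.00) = -248.00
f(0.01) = 3.97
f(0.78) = 0.44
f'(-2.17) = 5.68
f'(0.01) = -3.04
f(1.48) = -4.82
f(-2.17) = 1.09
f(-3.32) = -8.08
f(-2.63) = -1.94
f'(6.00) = -27.00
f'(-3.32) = 10.28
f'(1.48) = -8.92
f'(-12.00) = 45.00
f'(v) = -4*v - 3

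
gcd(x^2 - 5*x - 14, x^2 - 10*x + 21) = x - 7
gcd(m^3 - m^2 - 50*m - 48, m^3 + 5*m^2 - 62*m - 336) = m^2 - 2*m - 48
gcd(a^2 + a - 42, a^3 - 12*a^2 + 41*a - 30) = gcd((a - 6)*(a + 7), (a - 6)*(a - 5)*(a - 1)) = a - 6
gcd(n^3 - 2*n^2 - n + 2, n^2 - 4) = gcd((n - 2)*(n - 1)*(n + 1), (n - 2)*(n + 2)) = n - 2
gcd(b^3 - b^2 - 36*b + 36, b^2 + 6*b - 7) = b - 1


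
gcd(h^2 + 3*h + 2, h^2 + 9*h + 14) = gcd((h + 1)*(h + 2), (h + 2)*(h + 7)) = h + 2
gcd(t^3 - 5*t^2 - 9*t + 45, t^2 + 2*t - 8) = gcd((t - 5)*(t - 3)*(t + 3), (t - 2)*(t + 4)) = 1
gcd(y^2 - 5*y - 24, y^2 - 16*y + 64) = y - 8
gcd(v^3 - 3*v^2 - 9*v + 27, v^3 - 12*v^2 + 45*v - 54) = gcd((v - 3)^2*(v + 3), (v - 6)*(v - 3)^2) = v^2 - 6*v + 9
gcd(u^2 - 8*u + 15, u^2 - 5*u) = u - 5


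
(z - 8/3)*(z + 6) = z^2 + 10*z/3 - 16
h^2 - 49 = (h - 7)*(h + 7)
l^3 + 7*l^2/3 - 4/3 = (l - 2/3)*(l + 1)*(l + 2)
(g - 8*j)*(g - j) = g^2 - 9*g*j + 8*j^2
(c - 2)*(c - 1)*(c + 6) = c^3 + 3*c^2 - 16*c + 12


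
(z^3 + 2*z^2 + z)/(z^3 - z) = (z + 1)/(z - 1)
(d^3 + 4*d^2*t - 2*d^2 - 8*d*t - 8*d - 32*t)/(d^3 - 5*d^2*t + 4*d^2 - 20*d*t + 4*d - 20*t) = (-d^2 - 4*d*t + 4*d + 16*t)/(-d^2 + 5*d*t - 2*d + 10*t)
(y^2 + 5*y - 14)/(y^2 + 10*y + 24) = (y^2 + 5*y - 14)/(y^2 + 10*y + 24)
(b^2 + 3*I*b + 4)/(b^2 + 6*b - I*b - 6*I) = (b + 4*I)/(b + 6)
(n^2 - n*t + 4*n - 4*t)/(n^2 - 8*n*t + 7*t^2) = (-n - 4)/(-n + 7*t)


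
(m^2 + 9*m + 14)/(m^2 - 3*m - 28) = (m^2 + 9*m + 14)/(m^2 - 3*m - 28)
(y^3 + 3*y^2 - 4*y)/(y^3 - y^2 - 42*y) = (-y^2 - 3*y + 4)/(-y^2 + y + 42)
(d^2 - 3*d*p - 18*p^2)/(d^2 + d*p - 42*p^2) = (d + 3*p)/(d + 7*p)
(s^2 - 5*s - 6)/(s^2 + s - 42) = (s + 1)/(s + 7)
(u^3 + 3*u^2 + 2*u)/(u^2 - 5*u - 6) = u*(u + 2)/(u - 6)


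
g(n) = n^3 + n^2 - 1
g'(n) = 3*n^2 + 2*n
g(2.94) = 33.06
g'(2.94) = 31.81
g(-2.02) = -5.16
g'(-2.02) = 8.20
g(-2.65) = -12.59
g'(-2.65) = 15.77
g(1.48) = 4.43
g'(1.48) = 9.53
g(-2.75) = -14.23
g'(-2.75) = 17.19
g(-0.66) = -0.85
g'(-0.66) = -0.01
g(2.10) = 12.67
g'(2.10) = 17.43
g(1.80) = 8.07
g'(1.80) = 13.32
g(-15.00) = -3151.00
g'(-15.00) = 645.00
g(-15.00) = -3151.00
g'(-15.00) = 645.00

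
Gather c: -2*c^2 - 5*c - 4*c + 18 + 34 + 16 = -2*c^2 - 9*c + 68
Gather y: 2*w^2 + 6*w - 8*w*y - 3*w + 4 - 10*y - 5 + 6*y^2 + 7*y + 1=2*w^2 + 3*w + 6*y^2 + y*(-8*w - 3)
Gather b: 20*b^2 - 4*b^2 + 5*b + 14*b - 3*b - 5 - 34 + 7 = 16*b^2 + 16*b - 32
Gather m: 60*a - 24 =60*a - 24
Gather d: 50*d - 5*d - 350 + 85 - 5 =45*d - 270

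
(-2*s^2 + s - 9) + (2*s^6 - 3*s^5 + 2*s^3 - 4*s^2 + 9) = 2*s^6 - 3*s^5 + 2*s^3 - 6*s^2 + s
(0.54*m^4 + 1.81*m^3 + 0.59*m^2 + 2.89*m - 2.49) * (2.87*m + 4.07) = 1.5498*m^5 + 7.3925*m^4 + 9.06*m^3 + 10.6956*m^2 + 4.616*m - 10.1343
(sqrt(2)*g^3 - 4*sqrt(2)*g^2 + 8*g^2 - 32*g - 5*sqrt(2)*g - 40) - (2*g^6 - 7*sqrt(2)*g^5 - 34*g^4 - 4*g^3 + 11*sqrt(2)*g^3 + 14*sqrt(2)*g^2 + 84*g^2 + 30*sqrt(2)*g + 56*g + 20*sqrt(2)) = -2*g^6 + 7*sqrt(2)*g^5 + 34*g^4 - 10*sqrt(2)*g^3 + 4*g^3 - 76*g^2 - 18*sqrt(2)*g^2 - 88*g - 35*sqrt(2)*g - 40 - 20*sqrt(2)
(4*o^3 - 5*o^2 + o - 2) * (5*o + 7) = 20*o^4 + 3*o^3 - 30*o^2 - 3*o - 14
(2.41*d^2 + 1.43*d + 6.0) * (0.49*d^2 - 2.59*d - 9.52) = 1.1809*d^4 - 5.5412*d^3 - 23.7069*d^2 - 29.1536*d - 57.12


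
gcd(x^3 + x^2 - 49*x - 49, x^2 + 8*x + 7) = x^2 + 8*x + 7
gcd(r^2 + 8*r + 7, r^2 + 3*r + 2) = r + 1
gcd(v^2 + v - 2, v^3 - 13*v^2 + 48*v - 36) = v - 1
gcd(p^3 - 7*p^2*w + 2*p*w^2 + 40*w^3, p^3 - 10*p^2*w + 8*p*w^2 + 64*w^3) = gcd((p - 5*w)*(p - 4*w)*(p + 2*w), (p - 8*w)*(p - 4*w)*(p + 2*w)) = p^2 - 2*p*w - 8*w^2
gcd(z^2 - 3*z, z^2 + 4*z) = z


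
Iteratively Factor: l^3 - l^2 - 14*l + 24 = (l - 3)*(l^2 + 2*l - 8) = (l - 3)*(l + 4)*(l - 2)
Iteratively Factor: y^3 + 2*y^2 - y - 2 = (y + 1)*(y^2 + y - 2) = (y - 1)*(y + 1)*(y + 2)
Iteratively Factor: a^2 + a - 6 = (a - 2)*(a + 3)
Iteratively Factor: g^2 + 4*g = (g + 4)*(g)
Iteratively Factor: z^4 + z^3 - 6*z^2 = (z + 3)*(z^3 - 2*z^2) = z*(z + 3)*(z^2 - 2*z) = z^2*(z + 3)*(z - 2)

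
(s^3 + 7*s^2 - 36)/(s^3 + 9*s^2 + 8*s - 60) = (s + 3)/(s + 5)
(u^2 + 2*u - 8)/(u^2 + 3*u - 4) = (u - 2)/(u - 1)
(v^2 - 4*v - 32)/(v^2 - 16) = (v - 8)/(v - 4)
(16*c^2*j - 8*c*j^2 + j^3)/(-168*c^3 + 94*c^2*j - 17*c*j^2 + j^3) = j*(-4*c + j)/(42*c^2 - 13*c*j + j^2)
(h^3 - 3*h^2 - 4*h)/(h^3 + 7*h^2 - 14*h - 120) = h*(h + 1)/(h^2 + 11*h + 30)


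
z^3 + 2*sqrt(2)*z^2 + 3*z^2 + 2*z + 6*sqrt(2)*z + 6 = (z + 3)*(z + sqrt(2))^2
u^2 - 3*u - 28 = (u - 7)*(u + 4)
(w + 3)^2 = w^2 + 6*w + 9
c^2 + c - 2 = (c - 1)*(c + 2)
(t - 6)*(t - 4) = t^2 - 10*t + 24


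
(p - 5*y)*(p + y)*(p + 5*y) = p^3 + p^2*y - 25*p*y^2 - 25*y^3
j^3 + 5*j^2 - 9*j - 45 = (j - 3)*(j + 3)*(j + 5)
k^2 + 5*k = k*(k + 5)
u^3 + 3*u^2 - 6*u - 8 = (u - 2)*(u + 1)*(u + 4)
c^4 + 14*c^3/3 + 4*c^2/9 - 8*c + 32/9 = (c - 2/3)^2*(c + 2)*(c + 4)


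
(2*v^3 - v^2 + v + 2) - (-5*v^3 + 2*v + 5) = 7*v^3 - v^2 - v - 3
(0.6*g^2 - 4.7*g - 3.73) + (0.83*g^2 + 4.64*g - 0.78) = 1.43*g^2 - 0.0600000000000005*g - 4.51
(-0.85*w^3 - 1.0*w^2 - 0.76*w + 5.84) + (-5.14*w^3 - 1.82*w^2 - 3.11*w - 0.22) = -5.99*w^3 - 2.82*w^2 - 3.87*w + 5.62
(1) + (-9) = -8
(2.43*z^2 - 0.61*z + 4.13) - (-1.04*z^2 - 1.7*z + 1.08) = 3.47*z^2 + 1.09*z + 3.05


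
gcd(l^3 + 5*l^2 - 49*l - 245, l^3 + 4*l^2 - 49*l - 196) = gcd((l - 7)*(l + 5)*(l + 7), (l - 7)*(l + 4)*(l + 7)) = l^2 - 49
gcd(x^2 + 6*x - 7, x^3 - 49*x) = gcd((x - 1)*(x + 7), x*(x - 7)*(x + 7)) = x + 7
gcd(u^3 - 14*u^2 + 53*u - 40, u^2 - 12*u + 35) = u - 5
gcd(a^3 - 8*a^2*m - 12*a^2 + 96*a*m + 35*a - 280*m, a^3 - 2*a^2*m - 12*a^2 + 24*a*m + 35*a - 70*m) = a^2 - 12*a + 35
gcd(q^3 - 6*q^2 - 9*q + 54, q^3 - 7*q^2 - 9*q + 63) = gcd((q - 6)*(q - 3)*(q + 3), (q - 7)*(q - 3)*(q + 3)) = q^2 - 9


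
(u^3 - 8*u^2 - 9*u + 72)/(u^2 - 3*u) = u - 5 - 24/u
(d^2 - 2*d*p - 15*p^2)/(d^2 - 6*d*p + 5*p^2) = (-d - 3*p)/(-d + p)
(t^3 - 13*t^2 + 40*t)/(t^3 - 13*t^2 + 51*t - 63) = t*(t^2 - 13*t + 40)/(t^3 - 13*t^2 + 51*t - 63)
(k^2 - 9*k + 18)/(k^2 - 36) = (k - 3)/(k + 6)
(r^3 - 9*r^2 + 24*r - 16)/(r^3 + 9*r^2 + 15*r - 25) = (r^2 - 8*r + 16)/(r^2 + 10*r + 25)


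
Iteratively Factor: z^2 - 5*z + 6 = (z - 2)*(z - 3)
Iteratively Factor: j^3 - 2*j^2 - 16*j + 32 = (j - 4)*(j^2 + 2*j - 8) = (j - 4)*(j - 2)*(j + 4)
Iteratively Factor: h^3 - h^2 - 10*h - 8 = (h + 2)*(h^2 - 3*h - 4) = (h - 4)*(h + 2)*(h + 1)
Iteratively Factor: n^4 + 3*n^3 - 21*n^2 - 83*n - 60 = (n - 5)*(n^3 + 8*n^2 + 19*n + 12) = (n - 5)*(n + 1)*(n^2 + 7*n + 12) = (n - 5)*(n + 1)*(n + 4)*(n + 3)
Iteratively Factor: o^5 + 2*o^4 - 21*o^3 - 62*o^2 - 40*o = (o + 1)*(o^4 + o^3 - 22*o^2 - 40*o) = o*(o + 1)*(o^3 + o^2 - 22*o - 40) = o*(o - 5)*(o + 1)*(o^2 + 6*o + 8) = o*(o - 5)*(o + 1)*(o + 4)*(o + 2)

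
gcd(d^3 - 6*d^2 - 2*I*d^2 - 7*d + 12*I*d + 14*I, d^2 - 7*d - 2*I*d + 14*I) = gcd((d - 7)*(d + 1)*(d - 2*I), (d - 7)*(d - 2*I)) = d^2 + d*(-7 - 2*I) + 14*I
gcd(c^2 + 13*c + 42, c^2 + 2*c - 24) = c + 6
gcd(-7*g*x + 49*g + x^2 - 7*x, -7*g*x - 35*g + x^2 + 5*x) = -7*g + x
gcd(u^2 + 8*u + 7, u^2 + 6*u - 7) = u + 7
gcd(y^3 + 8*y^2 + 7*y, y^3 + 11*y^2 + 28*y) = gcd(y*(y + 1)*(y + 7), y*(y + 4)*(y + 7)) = y^2 + 7*y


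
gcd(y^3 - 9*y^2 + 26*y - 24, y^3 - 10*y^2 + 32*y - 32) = y^2 - 6*y + 8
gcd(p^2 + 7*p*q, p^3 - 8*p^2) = p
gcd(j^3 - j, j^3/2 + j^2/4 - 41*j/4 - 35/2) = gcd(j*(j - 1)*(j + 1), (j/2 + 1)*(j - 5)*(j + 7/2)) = 1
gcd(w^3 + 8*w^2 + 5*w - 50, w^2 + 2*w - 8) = w - 2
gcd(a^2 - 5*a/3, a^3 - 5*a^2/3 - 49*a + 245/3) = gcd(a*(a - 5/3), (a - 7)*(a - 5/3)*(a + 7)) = a - 5/3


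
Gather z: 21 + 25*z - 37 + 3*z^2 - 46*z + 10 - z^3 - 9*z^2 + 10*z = -z^3 - 6*z^2 - 11*z - 6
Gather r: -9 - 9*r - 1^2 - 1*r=-10*r - 10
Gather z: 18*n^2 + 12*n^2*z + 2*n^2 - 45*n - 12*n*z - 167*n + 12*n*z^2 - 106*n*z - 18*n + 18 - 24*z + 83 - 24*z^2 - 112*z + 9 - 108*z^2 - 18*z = 20*n^2 - 230*n + z^2*(12*n - 132) + z*(12*n^2 - 118*n - 154) + 110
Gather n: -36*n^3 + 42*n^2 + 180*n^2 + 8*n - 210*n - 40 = -36*n^3 + 222*n^2 - 202*n - 40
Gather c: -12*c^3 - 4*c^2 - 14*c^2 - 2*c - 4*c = -12*c^3 - 18*c^2 - 6*c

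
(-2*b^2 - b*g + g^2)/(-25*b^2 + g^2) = (2*b^2 + b*g - g^2)/(25*b^2 - g^2)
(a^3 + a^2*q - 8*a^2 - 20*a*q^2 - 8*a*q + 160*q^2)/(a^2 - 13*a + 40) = (a^2 + a*q - 20*q^2)/(a - 5)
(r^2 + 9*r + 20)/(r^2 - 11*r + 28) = (r^2 + 9*r + 20)/(r^2 - 11*r + 28)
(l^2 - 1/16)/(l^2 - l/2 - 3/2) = (1 - 16*l^2)/(8*(-2*l^2 + l + 3))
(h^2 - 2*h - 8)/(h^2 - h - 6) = (h - 4)/(h - 3)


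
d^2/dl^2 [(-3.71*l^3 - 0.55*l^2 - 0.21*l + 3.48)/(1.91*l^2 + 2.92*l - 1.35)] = (-1.4210854715202e-14*l^5 - 5.6843418860808e-14*l^4 - 77.79564*l^3 + 155.412198*l^2 + 72.634176*l + 73.629714)/(6.967871*l^6 + 31.957356*l^5 + 34.081467*l^4 - 20.278232*l^3 - 24.088995*l^2 + 15.9651*l - 2.460375)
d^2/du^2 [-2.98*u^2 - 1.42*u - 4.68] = -5.96000000000000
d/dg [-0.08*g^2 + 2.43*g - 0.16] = 2.43 - 0.16*g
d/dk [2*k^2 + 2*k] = 4*k + 2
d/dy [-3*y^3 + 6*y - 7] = 6 - 9*y^2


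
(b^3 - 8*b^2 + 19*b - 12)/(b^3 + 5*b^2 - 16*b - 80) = (b^2 - 4*b + 3)/(b^2 + 9*b + 20)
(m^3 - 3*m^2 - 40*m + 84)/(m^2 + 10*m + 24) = (m^2 - 9*m + 14)/(m + 4)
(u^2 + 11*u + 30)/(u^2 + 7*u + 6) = (u + 5)/(u + 1)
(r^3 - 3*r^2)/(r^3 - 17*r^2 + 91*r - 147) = r^2/(r^2 - 14*r + 49)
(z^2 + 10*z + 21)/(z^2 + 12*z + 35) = (z + 3)/(z + 5)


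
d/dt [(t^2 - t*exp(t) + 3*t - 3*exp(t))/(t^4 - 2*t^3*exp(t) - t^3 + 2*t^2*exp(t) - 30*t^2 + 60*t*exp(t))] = (t*(-t*exp(t) + 2*t - 4*exp(t) + 3)*(t^3 - 2*t^2*exp(t) - t^2 + 2*t*exp(t) - 30*t + 60*exp(t)) + (t^2 - t*exp(t) + 3*t - 3*exp(t))*(2*t^3*exp(t) - 4*t^3 + 4*t^2*exp(t) + 3*t^2 - 64*t*exp(t) + 60*t - 60*exp(t)))/(t^2*(t^3 - 2*t^2*exp(t) - t^2 + 2*t*exp(t) - 30*t + 60*exp(t))^2)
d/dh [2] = 0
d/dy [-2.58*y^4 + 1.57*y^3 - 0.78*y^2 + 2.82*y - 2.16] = -10.32*y^3 + 4.71*y^2 - 1.56*y + 2.82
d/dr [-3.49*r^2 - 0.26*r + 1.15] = -6.98*r - 0.26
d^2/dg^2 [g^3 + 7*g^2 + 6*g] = 6*g + 14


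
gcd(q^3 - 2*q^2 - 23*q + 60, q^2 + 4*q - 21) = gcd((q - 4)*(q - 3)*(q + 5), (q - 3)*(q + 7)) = q - 3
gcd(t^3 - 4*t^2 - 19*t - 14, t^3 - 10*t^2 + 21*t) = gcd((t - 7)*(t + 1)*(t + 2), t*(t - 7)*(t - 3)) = t - 7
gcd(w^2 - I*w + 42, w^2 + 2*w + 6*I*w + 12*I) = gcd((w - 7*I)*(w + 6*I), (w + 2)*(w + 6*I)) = w + 6*I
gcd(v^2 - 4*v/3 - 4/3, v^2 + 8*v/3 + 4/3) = v + 2/3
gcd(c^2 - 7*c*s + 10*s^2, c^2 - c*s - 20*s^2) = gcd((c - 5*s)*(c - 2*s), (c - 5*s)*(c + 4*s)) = -c + 5*s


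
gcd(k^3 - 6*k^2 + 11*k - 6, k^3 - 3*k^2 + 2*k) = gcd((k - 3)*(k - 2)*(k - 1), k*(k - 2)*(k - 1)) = k^2 - 3*k + 2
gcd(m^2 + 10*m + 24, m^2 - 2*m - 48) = m + 6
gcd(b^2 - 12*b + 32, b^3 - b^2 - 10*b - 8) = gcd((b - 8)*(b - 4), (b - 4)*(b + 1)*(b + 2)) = b - 4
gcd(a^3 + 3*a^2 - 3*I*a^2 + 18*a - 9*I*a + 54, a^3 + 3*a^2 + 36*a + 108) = a^2 + a*(3 - 6*I) - 18*I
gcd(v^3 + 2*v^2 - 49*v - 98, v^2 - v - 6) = v + 2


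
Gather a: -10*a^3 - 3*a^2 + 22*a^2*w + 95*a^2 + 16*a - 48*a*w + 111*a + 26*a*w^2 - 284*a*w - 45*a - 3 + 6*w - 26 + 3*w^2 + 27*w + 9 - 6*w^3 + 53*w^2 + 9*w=-10*a^3 + a^2*(22*w + 92) + a*(26*w^2 - 332*w + 82) - 6*w^3 + 56*w^2 + 42*w - 20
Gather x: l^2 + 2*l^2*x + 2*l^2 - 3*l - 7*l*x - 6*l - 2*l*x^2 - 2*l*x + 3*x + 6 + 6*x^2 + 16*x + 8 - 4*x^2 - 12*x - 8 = 3*l^2 - 9*l + x^2*(2 - 2*l) + x*(2*l^2 - 9*l + 7) + 6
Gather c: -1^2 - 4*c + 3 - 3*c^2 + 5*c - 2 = -3*c^2 + c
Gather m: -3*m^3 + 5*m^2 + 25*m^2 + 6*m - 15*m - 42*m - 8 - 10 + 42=-3*m^3 + 30*m^2 - 51*m + 24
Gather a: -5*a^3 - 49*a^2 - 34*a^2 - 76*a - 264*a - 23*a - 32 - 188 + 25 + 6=-5*a^3 - 83*a^2 - 363*a - 189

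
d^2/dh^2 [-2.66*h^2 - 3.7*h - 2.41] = -5.32000000000000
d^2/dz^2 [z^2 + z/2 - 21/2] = 2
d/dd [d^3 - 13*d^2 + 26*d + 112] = 3*d^2 - 26*d + 26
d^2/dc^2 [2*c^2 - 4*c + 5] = 4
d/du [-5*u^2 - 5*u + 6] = -10*u - 5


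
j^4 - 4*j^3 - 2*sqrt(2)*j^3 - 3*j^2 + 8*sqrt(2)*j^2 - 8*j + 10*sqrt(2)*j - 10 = (j - 5)*(j + 1)*(j - sqrt(2))^2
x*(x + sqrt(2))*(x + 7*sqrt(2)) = x^3 + 8*sqrt(2)*x^2 + 14*x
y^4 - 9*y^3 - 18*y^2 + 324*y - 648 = (y - 6)^2*(y - 3)*(y + 6)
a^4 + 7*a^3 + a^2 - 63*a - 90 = (a - 3)*(a + 2)*(a + 3)*(a + 5)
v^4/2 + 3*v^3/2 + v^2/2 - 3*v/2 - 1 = (v/2 + 1/2)*(v - 1)*(v + 1)*(v + 2)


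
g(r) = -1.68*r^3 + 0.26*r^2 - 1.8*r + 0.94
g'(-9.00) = -414.72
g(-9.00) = 1262.92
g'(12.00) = -721.32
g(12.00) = -2886.26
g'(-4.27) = -95.91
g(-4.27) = 144.16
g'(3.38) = -57.62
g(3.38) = -67.05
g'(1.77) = -16.67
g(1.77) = -10.75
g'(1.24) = -8.90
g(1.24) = -4.10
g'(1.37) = -10.55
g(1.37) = -5.36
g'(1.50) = -12.36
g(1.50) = -6.84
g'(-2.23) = -28.02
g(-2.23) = 24.88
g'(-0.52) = -3.43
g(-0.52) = 2.18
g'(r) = -5.04*r^2 + 0.52*r - 1.8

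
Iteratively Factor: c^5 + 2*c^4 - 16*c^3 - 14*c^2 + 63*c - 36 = (c - 1)*(c^4 + 3*c^3 - 13*c^2 - 27*c + 36) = (c - 1)*(c + 4)*(c^3 - c^2 - 9*c + 9) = (c - 1)*(c + 3)*(c + 4)*(c^2 - 4*c + 3) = (c - 1)^2*(c + 3)*(c + 4)*(c - 3)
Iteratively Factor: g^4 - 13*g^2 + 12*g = (g - 3)*(g^3 + 3*g^2 - 4*g) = (g - 3)*(g - 1)*(g^2 + 4*g) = (g - 3)*(g - 1)*(g + 4)*(g)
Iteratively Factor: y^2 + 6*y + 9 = (y + 3)*(y + 3)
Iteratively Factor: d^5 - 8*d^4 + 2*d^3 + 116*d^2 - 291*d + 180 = (d - 3)*(d^4 - 5*d^3 - 13*d^2 + 77*d - 60) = (d - 3)^2*(d^3 - 2*d^2 - 19*d + 20) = (d - 5)*(d - 3)^2*(d^2 + 3*d - 4) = (d - 5)*(d - 3)^2*(d - 1)*(d + 4)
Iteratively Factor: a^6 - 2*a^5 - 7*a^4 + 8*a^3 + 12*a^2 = (a + 2)*(a^5 - 4*a^4 + a^3 + 6*a^2) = a*(a + 2)*(a^4 - 4*a^3 + a^2 + 6*a) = a^2*(a + 2)*(a^3 - 4*a^2 + a + 6) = a^2*(a - 3)*(a + 2)*(a^2 - a - 2) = a^2*(a - 3)*(a - 2)*(a + 2)*(a + 1)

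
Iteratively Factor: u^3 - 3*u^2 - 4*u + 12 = (u + 2)*(u^2 - 5*u + 6) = (u - 3)*(u + 2)*(u - 2)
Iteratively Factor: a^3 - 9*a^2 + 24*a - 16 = (a - 1)*(a^2 - 8*a + 16) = (a - 4)*(a - 1)*(a - 4)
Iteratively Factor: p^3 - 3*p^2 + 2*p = (p - 2)*(p^2 - p) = p*(p - 2)*(p - 1)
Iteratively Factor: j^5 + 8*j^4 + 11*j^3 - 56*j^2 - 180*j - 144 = (j - 3)*(j^4 + 11*j^3 + 44*j^2 + 76*j + 48) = (j - 3)*(j + 3)*(j^3 + 8*j^2 + 20*j + 16) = (j - 3)*(j + 3)*(j + 4)*(j^2 + 4*j + 4) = (j - 3)*(j + 2)*(j + 3)*(j + 4)*(j + 2)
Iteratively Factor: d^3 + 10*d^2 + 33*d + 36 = (d + 4)*(d^2 + 6*d + 9) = (d + 3)*(d + 4)*(d + 3)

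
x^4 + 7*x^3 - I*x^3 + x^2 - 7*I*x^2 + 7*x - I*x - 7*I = (x + 7)*(x - I)^2*(x + I)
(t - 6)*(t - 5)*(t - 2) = t^3 - 13*t^2 + 52*t - 60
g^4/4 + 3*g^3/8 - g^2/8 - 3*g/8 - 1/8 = (g/2 + 1/2)^2*(g - 1)*(g + 1/2)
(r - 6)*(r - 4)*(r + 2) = r^3 - 8*r^2 + 4*r + 48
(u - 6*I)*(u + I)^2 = u^3 - 4*I*u^2 + 11*u + 6*I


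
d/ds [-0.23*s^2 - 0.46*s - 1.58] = -0.46*s - 0.46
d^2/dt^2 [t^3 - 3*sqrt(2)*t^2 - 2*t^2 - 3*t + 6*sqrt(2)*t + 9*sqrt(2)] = 6*t - 6*sqrt(2) - 4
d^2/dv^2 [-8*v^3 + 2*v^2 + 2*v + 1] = 4 - 48*v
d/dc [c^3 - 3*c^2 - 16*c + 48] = 3*c^2 - 6*c - 16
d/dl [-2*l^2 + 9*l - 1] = 9 - 4*l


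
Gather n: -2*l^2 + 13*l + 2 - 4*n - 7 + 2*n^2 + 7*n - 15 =-2*l^2 + 13*l + 2*n^2 + 3*n - 20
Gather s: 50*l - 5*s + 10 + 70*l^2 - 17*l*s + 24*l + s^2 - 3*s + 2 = 70*l^2 + 74*l + s^2 + s*(-17*l - 8) + 12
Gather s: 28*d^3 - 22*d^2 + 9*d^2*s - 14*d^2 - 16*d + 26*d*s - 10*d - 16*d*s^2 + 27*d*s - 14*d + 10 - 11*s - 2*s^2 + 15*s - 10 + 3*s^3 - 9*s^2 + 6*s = 28*d^3 - 36*d^2 - 40*d + 3*s^3 + s^2*(-16*d - 11) + s*(9*d^2 + 53*d + 10)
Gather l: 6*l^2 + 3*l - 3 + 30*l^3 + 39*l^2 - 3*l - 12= 30*l^3 + 45*l^2 - 15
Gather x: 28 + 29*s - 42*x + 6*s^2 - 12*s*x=6*s^2 + 29*s + x*(-12*s - 42) + 28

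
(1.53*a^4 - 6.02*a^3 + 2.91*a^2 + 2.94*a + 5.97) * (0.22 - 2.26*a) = -3.4578*a^5 + 13.9418*a^4 - 7.901*a^3 - 6.0042*a^2 - 12.8454*a + 1.3134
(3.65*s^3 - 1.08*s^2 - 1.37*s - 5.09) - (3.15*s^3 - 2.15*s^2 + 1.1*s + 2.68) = 0.5*s^3 + 1.07*s^2 - 2.47*s - 7.77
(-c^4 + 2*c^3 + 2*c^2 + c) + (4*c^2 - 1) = -c^4 + 2*c^3 + 6*c^2 + c - 1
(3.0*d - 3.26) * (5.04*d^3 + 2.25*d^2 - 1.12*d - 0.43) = 15.12*d^4 - 9.6804*d^3 - 10.695*d^2 + 2.3612*d + 1.4018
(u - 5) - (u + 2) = -7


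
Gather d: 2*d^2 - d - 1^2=2*d^2 - d - 1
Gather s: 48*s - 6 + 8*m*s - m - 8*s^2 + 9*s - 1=-m - 8*s^2 + s*(8*m + 57) - 7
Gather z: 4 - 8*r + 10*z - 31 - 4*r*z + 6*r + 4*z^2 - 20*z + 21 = -2*r + 4*z^2 + z*(-4*r - 10) - 6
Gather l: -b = -b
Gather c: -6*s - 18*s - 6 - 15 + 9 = -24*s - 12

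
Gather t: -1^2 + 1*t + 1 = t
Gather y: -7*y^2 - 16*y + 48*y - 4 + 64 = -7*y^2 + 32*y + 60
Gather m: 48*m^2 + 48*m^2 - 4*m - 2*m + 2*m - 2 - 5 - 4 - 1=96*m^2 - 4*m - 12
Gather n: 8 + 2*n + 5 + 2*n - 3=4*n + 10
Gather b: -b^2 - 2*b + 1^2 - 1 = -b^2 - 2*b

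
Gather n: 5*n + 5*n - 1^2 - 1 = 10*n - 2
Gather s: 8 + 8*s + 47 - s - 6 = 7*s + 49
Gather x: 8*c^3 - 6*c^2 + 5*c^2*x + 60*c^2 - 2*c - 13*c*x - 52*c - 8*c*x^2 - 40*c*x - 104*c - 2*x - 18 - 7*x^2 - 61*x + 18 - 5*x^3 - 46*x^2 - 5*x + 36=8*c^3 + 54*c^2 - 158*c - 5*x^3 + x^2*(-8*c - 53) + x*(5*c^2 - 53*c - 68) + 36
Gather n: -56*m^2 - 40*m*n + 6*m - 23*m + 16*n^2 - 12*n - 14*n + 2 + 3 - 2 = -56*m^2 - 17*m + 16*n^2 + n*(-40*m - 26) + 3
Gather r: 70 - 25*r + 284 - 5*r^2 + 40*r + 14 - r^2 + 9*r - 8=-6*r^2 + 24*r + 360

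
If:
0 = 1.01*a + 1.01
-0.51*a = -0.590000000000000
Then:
No Solution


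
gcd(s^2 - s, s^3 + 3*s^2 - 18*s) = s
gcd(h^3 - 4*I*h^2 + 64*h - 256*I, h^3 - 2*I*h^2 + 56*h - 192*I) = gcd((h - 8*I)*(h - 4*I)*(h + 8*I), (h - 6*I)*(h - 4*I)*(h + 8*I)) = h^2 + 4*I*h + 32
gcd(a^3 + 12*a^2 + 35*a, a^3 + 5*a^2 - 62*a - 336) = a + 7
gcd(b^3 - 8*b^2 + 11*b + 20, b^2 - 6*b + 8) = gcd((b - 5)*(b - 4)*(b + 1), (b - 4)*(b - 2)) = b - 4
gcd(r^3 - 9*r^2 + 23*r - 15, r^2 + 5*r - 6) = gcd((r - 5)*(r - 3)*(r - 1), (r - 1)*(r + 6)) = r - 1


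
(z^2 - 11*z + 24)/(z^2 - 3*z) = (z - 8)/z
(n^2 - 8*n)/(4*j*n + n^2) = (n - 8)/(4*j + n)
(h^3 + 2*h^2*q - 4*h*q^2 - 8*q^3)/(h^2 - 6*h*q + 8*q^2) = (-h^2 - 4*h*q - 4*q^2)/(-h + 4*q)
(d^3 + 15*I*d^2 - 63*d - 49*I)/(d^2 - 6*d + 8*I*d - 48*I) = (d^3 + 15*I*d^2 - 63*d - 49*I)/(d^2 + d*(-6 + 8*I) - 48*I)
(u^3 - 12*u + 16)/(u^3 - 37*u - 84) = (-u^3 + 12*u - 16)/(-u^3 + 37*u + 84)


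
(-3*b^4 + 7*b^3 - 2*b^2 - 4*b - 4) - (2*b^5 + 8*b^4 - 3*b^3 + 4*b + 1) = -2*b^5 - 11*b^4 + 10*b^3 - 2*b^2 - 8*b - 5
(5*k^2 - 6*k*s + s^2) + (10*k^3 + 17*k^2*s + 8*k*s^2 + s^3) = 10*k^3 + 17*k^2*s + 5*k^2 + 8*k*s^2 - 6*k*s + s^3 + s^2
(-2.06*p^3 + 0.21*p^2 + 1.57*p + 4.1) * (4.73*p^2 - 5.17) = -9.7438*p^5 + 0.9933*p^4 + 18.0763*p^3 + 18.3073*p^2 - 8.1169*p - 21.197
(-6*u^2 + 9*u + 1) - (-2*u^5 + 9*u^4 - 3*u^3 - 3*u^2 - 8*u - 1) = 2*u^5 - 9*u^4 + 3*u^3 - 3*u^2 + 17*u + 2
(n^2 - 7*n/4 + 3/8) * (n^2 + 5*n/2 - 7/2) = n^4 + 3*n^3/4 - 15*n^2/2 + 113*n/16 - 21/16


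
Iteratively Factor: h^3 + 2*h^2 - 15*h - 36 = (h + 3)*(h^2 - h - 12) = (h - 4)*(h + 3)*(h + 3)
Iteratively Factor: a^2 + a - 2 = (a - 1)*(a + 2)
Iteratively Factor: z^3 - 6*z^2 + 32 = (z + 2)*(z^2 - 8*z + 16) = (z - 4)*(z + 2)*(z - 4)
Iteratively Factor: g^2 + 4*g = (g)*(g + 4)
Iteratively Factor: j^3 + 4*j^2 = (j)*(j^2 + 4*j) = j^2*(j + 4)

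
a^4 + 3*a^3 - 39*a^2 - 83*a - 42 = (a - 6)*(a + 1)^2*(a + 7)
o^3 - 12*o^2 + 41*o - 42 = (o - 7)*(o - 3)*(o - 2)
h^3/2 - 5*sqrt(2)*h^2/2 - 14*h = h*(h/2 + sqrt(2))*(h - 7*sqrt(2))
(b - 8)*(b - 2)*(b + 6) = b^3 - 4*b^2 - 44*b + 96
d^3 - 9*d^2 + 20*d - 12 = (d - 6)*(d - 2)*(d - 1)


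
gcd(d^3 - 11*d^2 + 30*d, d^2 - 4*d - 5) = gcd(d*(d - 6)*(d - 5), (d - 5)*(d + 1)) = d - 5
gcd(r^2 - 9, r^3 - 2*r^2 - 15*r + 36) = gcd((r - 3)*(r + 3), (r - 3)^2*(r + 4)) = r - 3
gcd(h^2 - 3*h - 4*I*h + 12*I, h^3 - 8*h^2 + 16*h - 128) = h - 4*I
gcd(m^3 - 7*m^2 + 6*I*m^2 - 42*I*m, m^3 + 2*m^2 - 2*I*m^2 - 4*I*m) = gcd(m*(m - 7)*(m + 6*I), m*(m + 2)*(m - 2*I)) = m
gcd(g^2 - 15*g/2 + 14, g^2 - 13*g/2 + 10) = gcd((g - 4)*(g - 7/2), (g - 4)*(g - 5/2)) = g - 4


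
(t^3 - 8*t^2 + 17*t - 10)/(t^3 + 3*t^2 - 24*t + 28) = (t^2 - 6*t + 5)/(t^2 + 5*t - 14)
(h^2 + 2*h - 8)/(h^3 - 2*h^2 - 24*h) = (h - 2)/(h*(h - 6))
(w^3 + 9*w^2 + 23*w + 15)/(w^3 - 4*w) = (w^3 + 9*w^2 + 23*w + 15)/(w*(w^2 - 4))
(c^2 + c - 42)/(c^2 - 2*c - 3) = (-c^2 - c + 42)/(-c^2 + 2*c + 3)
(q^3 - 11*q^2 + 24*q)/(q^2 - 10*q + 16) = q*(q - 3)/(q - 2)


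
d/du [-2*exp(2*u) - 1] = -4*exp(2*u)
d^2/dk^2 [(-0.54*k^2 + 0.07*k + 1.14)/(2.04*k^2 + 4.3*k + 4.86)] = (3.5527136788005e-15*k^4 + 10.056384*k^3 + 60.588*k^2 + 55.836432*k - 8.88252000000001)/(8.489664*k^6 + 53.68464*k^5 + 173.834928*k^4 + 335.29852*k^3 + 414.136152*k^2 + 304.69284*k + 114.791256)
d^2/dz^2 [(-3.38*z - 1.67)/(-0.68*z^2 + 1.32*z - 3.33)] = ((6.652 - 13.7904*z)*(0.68*z^2 - 1.32*z + 3.33) + (1.36*z - 1.32)*(2.72*z - 2.64)*(3.38*z + 1.67))/(0.68*z^2 - 1.32*z + 3.33)^3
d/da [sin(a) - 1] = cos(a)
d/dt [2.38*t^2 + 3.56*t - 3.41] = 4.76*t + 3.56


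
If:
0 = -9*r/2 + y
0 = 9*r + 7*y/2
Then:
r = 0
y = 0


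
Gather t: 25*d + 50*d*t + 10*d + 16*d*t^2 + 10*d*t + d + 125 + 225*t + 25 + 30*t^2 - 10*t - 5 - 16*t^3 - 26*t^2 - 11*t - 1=36*d - 16*t^3 + t^2*(16*d + 4) + t*(60*d + 204) + 144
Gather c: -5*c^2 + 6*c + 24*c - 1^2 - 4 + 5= -5*c^2 + 30*c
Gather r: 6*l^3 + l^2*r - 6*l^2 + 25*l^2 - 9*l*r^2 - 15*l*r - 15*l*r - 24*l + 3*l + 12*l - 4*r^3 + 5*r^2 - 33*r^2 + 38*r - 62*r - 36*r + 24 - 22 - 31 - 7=6*l^3 + 19*l^2 - 9*l - 4*r^3 + r^2*(-9*l - 28) + r*(l^2 - 30*l - 60) - 36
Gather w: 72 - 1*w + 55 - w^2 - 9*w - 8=-w^2 - 10*w + 119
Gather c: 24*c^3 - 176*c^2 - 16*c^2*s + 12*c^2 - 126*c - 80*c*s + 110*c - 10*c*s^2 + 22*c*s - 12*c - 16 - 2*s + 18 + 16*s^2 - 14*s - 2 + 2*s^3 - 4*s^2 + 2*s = 24*c^3 + c^2*(-16*s - 164) + c*(-10*s^2 - 58*s - 28) + 2*s^3 + 12*s^2 - 14*s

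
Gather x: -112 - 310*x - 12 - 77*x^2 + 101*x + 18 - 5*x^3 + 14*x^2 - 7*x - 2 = -5*x^3 - 63*x^2 - 216*x - 108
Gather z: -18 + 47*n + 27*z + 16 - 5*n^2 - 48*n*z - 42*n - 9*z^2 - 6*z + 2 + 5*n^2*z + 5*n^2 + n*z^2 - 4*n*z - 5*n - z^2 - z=z^2*(n - 10) + z*(5*n^2 - 52*n + 20)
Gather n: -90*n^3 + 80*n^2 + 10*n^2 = -90*n^3 + 90*n^2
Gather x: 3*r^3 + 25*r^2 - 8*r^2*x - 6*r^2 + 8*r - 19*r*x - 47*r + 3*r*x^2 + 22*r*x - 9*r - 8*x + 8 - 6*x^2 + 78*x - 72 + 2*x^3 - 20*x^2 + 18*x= 3*r^3 + 19*r^2 - 48*r + 2*x^3 + x^2*(3*r - 26) + x*(-8*r^2 + 3*r + 88) - 64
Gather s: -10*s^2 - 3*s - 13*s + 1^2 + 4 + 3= -10*s^2 - 16*s + 8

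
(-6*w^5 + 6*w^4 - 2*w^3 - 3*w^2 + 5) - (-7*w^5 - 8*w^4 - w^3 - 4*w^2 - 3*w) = w^5 + 14*w^4 - w^3 + w^2 + 3*w + 5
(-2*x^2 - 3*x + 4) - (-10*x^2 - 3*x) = 8*x^2 + 4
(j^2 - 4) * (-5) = 20 - 5*j^2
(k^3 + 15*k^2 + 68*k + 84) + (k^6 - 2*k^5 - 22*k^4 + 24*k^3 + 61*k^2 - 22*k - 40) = k^6 - 2*k^5 - 22*k^4 + 25*k^3 + 76*k^2 + 46*k + 44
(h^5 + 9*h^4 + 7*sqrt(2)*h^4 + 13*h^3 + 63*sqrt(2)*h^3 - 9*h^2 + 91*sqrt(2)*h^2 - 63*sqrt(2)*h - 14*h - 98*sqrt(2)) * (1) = h^5 + 9*h^4 + 7*sqrt(2)*h^4 + 13*h^3 + 63*sqrt(2)*h^3 - 9*h^2 + 91*sqrt(2)*h^2 - 63*sqrt(2)*h - 14*h - 98*sqrt(2)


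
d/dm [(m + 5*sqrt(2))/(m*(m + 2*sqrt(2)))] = (-m^2 - 10*sqrt(2)*m - 20)/(m^2*(m^2 + 4*sqrt(2)*m + 8))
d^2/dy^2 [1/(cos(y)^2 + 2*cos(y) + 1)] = 2*(cos(y) - cos(2*y) + 2)/(cos(y) + 1)^4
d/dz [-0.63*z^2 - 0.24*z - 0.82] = -1.26*z - 0.24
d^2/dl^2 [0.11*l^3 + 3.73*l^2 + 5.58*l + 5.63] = 0.66*l + 7.46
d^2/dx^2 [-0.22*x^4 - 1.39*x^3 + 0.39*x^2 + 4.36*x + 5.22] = -2.64*x^2 - 8.34*x + 0.78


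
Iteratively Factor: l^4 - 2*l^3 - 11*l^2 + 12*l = (l - 4)*(l^3 + 2*l^2 - 3*l) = l*(l - 4)*(l^2 + 2*l - 3) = l*(l - 4)*(l - 1)*(l + 3)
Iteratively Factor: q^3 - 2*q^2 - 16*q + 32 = (q + 4)*(q^2 - 6*q + 8) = (q - 2)*(q + 4)*(q - 4)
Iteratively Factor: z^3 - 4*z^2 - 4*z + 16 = (z + 2)*(z^2 - 6*z + 8) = (z - 4)*(z + 2)*(z - 2)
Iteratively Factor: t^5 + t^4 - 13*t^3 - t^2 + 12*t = (t - 1)*(t^4 + 2*t^3 - 11*t^2 - 12*t) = (t - 1)*(t + 1)*(t^3 + t^2 - 12*t) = (t - 3)*(t - 1)*(t + 1)*(t^2 + 4*t) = (t - 3)*(t - 1)*(t + 1)*(t + 4)*(t)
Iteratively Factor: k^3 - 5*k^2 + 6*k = (k - 2)*(k^2 - 3*k) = k*(k - 2)*(k - 3)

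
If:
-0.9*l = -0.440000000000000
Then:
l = 0.49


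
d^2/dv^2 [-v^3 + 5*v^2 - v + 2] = 10 - 6*v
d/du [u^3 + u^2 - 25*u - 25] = 3*u^2 + 2*u - 25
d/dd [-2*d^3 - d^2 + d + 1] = -6*d^2 - 2*d + 1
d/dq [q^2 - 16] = 2*q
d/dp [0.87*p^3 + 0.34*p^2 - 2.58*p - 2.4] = 2.61*p^2 + 0.68*p - 2.58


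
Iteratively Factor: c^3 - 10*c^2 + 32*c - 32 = (c - 4)*(c^2 - 6*c + 8) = (c - 4)*(c - 2)*(c - 4)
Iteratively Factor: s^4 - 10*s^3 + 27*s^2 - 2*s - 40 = (s + 1)*(s^3 - 11*s^2 + 38*s - 40) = (s - 2)*(s + 1)*(s^2 - 9*s + 20) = (s - 5)*(s - 2)*(s + 1)*(s - 4)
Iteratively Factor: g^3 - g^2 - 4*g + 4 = (g - 1)*(g^2 - 4) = (g - 1)*(g + 2)*(g - 2)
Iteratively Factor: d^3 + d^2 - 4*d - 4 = (d + 2)*(d^2 - d - 2) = (d + 1)*(d + 2)*(d - 2)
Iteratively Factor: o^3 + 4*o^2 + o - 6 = (o + 3)*(o^2 + o - 2) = (o + 2)*(o + 3)*(o - 1)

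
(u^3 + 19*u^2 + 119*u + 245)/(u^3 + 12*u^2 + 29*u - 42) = (u^2 + 12*u + 35)/(u^2 + 5*u - 6)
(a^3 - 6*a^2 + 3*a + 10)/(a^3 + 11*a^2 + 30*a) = (a^3 - 6*a^2 + 3*a + 10)/(a*(a^2 + 11*a + 30))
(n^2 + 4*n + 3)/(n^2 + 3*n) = (n + 1)/n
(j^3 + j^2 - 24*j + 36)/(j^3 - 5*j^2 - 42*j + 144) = (j - 2)/(j - 8)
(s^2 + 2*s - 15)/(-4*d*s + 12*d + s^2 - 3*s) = (s + 5)/(-4*d + s)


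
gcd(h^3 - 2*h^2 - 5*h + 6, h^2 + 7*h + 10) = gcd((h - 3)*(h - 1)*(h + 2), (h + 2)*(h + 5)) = h + 2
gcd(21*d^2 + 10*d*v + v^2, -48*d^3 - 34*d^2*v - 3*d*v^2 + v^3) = 3*d + v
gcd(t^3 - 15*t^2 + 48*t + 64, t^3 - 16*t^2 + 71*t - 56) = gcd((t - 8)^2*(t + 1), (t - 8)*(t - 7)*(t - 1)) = t - 8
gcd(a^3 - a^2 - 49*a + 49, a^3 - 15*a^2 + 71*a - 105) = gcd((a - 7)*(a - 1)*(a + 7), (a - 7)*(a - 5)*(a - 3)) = a - 7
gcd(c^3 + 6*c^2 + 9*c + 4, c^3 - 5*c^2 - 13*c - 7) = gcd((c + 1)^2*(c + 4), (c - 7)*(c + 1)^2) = c^2 + 2*c + 1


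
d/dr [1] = 0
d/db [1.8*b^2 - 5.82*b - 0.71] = 3.6*b - 5.82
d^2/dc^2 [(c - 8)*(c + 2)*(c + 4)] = 6*c - 4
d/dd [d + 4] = 1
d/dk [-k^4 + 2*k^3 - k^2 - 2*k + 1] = -4*k^3 + 6*k^2 - 2*k - 2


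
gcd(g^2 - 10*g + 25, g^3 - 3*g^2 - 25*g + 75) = g - 5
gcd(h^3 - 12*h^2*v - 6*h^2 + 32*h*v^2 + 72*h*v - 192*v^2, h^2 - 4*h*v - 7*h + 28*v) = -h + 4*v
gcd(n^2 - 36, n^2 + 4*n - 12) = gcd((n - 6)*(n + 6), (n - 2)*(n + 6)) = n + 6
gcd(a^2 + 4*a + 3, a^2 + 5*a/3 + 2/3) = a + 1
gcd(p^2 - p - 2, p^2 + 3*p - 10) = p - 2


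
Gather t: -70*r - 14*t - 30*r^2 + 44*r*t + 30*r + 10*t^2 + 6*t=-30*r^2 - 40*r + 10*t^2 + t*(44*r - 8)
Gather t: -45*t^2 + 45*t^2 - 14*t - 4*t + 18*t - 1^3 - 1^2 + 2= 0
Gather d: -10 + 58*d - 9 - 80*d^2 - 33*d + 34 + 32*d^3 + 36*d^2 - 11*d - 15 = 32*d^3 - 44*d^2 + 14*d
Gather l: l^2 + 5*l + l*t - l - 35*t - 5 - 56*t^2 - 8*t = l^2 + l*(t + 4) - 56*t^2 - 43*t - 5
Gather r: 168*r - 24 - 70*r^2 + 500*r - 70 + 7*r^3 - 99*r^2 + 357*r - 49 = 7*r^3 - 169*r^2 + 1025*r - 143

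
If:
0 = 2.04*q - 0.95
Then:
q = 0.47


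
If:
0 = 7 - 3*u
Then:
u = 7/3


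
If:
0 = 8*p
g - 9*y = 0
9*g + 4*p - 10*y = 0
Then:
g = 0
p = 0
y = 0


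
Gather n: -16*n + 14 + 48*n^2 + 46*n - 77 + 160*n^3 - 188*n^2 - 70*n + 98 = 160*n^3 - 140*n^2 - 40*n + 35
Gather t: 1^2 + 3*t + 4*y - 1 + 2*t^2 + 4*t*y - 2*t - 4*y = 2*t^2 + t*(4*y + 1)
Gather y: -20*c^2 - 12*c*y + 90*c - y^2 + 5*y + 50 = -20*c^2 + 90*c - y^2 + y*(5 - 12*c) + 50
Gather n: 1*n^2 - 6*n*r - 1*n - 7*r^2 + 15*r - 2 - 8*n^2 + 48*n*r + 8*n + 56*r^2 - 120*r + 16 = -7*n^2 + n*(42*r + 7) + 49*r^2 - 105*r + 14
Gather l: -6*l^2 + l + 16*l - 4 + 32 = -6*l^2 + 17*l + 28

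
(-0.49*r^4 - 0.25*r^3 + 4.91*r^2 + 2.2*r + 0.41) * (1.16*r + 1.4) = -0.5684*r^5 - 0.976*r^4 + 5.3456*r^3 + 9.426*r^2 + 3.5556*r + 0.574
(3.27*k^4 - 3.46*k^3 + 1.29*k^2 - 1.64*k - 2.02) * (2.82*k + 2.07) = 9.2214*k^5 - 2.9883*k^4 - 3.5244*k^3 - 1.9545*k^2 - 9.0912*k - 4.1814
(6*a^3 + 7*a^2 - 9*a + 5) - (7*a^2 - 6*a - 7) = 6*a^3 - 3*a + 12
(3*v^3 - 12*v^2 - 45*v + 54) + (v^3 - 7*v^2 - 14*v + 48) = 4*v^3 - 19*v^2 - 59*v + 102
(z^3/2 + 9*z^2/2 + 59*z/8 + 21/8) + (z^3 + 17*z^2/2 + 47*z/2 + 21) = 3*z^3/2 + 13*z^2 + 247*z/8 + 189/8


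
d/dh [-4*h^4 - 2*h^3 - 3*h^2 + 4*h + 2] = -16*h^3 - 6*h^2 - 6*h + 4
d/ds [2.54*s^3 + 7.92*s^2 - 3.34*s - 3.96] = 7.62*s^2 + 15.84*s - 3.34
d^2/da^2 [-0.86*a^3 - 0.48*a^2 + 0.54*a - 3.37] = -5.16*a - 0.96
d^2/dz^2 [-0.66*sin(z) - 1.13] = 0.66*sin(z)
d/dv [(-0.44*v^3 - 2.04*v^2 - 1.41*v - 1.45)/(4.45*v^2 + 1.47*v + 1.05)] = (-1.958*v^4 - 1.2936*v^3 + 1.8897*v^2 + 8.621*v + 0.651)/(19.8025*v^4 + 13.083*v^3 + 11.5059*v^2 + 3.087*v + 1.1025)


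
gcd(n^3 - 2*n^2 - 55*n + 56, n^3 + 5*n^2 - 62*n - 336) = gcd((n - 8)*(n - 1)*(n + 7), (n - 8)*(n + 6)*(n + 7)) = n^2 - n - 56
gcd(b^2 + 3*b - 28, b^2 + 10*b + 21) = b + 7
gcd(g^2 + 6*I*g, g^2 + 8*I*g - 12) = g + 6*I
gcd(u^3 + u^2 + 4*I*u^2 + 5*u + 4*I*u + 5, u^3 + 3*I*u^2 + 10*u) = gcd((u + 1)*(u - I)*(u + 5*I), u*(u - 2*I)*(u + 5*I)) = u + 5*I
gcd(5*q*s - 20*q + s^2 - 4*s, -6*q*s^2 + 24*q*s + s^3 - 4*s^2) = s - 4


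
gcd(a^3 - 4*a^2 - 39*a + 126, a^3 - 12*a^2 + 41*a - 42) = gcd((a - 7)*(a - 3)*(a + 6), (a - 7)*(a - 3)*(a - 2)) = a^2 - 10*a + 21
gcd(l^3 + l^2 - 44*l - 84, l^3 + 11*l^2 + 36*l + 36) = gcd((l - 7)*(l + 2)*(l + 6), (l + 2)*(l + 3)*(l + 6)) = l^2 + 8*l + 12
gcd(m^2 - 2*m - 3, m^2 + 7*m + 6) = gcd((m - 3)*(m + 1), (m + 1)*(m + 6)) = m + 1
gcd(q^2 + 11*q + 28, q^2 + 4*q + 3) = 1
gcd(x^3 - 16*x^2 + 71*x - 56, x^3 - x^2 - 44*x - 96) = x - 8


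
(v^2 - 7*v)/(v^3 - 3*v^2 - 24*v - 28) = v/(v^2 + 4*v + 4)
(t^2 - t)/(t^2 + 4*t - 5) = t/(t + 5)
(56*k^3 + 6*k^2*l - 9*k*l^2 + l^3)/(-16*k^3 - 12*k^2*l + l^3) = (-7*k + l)/(2*k + l)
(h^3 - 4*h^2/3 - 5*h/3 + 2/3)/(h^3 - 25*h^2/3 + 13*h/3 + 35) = (3*h^3 - 4*h^2 - 5*h + 2)/(3*h^3 - 25*h^2 + 13*h + 105)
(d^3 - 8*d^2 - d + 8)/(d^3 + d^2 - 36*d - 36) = (d^2 - 9*d + 8)/(d^2 - 36)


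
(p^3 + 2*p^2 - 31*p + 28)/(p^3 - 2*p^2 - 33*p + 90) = (p^3 + 2*p^2 - 31*p + 28)/(p^3 - 2*p^2 - 33*p + 90)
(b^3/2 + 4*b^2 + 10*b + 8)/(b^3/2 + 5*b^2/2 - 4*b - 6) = (b^3 + 8*b^2 + 20*b + 16)/(b^3 + 5*b^2 - 8*b - 12)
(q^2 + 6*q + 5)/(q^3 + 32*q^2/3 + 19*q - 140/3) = 3*(q + 1)/(3*q^2 + 17*q - 28)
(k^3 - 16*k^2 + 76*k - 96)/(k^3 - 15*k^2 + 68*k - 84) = (k - 8)/(k - 7)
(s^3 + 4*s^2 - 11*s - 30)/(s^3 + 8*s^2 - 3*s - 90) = (s + 2)/(s + 6)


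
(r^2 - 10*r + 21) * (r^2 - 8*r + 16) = r^4 - 18*r^3 + 117*r^2 - 328*r + 336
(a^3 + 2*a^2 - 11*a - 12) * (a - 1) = a^4 + a^3 - 13*a^2 - a + 12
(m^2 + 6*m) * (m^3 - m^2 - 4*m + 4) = m^5 + 5*m^4 - 10*m^3 - 20*m^2 + 24*m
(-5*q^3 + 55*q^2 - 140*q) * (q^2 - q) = -5*q^5 + 60*q^4 - 195*q^3 + 140*q^2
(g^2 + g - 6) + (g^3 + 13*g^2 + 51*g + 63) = g^3 + 14*g^2 + 52*g + 57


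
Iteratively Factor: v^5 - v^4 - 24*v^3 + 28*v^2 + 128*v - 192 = (v + 3)*(v^4 - 4*v^3 - 12*v^2 + 64*v - 64) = (v - 2)*(v + 3)*(v^3 - 2*v^2 - 16*v + 32) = (v - 2)^2*(v + 3)*(v^2 - 16) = (v - 4)*(v - 2)^2*(v + 3)*(v + 4)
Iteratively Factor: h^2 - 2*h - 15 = (h + 3)*(h - 5)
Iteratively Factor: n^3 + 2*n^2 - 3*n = (n)*(n^2 + 2*n - 3) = n*(n - 1)*(n + 3)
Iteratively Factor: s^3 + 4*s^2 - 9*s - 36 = (s - 3)*(s^2 + 7*s + 12) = (s - 3)*(s + 3)*(s + 4)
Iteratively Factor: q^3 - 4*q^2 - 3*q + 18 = (q - 3)*(q^2 - q - 6) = (q - 3)^2*(q + 2)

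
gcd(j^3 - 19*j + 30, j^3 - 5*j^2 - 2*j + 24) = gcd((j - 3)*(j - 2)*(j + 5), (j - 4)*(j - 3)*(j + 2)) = j - 3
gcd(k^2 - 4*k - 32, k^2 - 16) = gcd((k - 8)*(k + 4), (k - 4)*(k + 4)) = k + 4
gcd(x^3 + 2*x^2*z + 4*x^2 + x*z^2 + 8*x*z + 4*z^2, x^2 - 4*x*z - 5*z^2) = x + z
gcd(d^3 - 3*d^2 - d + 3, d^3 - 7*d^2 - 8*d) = d + 1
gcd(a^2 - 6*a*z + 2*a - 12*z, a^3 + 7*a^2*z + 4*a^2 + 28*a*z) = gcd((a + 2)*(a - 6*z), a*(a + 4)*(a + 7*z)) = 1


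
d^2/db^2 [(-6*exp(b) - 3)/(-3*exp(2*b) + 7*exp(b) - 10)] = (54*exp(4*b) + 234*exp(3*b) - 1269*exp(2*b) + 207*exp(b) + 810)*exp(b)/(27*exp(6*b) - 189*exp(5*b) + 711*exp(4*b) - 1603*exp(3*b) + 2370*exp(2*b) - 2100*exp(b) + 1000)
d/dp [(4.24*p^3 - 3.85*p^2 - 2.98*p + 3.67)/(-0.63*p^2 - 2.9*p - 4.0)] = (-2.6712*p^4 - 24.592*p^3 - 41.5924*p^2 + 35.4242*p + 22.563)/(0.3969*p^4 + 3.654*p^3 + 13.45*p^2 + 23.2*p + 16.0)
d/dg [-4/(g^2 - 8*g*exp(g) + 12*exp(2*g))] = 8*(-4*g*exp(g) + g + 12*exp(2*g) - 4*exp(g))/(g^2 - 8*g*exp(g) + 12*exp(2*g))^2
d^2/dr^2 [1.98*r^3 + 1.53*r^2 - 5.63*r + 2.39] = 11.88*r + 3.06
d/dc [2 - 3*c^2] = -6*c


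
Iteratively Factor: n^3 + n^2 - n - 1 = (n + 1)*(n^2 - 1) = (n - 1)*(n + 1)*(n + 1)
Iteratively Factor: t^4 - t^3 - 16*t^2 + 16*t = (t - 1)*(t^3 - 16*t) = (t - 4)*(t - 1)*(t^2 + 4*t) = t*(t - 4)*(t - 1)*(t + 4)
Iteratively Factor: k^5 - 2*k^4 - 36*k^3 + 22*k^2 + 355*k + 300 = (k - 5)*(k^4 + 3*k^3 - 21*k^2 - 83*k - 60) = (k - 5)^2*(k^3 + 8*k^2 + 19*k + 12) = (k - 5)^2*(k + 4)*(k^2 + 4*k + 3) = (k - 5)^2*(k + 3)*(k + 4)*(k + 1)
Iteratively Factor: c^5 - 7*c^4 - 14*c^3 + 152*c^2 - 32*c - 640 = (c + 4)*(c^4 - 11*c^3 + 30*c^2 + 32*c - 160) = (c - 4)*(c + 4)*(c^3 - 7*c^2 + 2*c + 40) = (c - 4)*(c + 2)*(c + 4)*(c^2 - 9*c + 20) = (c - 5)*(c - 4)*(c + 2)*(c + 4)*(c - 4)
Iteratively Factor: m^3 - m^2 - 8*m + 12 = (m - 2)*(m^2 + m - 6) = (m - 2)^2*(m + 3)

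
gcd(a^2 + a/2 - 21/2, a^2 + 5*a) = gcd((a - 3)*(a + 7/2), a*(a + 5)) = 1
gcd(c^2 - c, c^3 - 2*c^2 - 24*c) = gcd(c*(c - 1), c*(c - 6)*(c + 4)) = c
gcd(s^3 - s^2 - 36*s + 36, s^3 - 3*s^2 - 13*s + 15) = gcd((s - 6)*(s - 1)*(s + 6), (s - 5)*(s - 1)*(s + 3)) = s - 1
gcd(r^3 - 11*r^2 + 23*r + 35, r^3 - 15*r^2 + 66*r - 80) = r - 5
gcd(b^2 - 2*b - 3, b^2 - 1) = b + 1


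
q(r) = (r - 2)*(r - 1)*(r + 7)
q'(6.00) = 137.00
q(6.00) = 260.00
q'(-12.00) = 317.00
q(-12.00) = -910.00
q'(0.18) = -17.46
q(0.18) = 10.72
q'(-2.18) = -22.18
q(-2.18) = 64.07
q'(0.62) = -12.89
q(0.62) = 4.00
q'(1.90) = 7.03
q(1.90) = -0.80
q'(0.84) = -10.16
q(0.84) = 1.46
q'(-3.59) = -9.06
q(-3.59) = 87.49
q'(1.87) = 6.45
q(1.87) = -1.00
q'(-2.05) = -22.79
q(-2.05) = 61.14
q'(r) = (r - 2)*(r - 1) + (r - 2)*(r + 7) + (r - 1)*(r + 7) = 3*r^2 + 8*r - 19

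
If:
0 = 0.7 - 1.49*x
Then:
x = 0.47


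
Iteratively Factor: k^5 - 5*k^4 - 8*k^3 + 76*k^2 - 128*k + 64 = (k - 1)*(k^4 - 4*k^3 - 12*k^2 + 64*k - 64) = (k - 2)*(k - 1)*(k^3 - 2*k^2 - 16*k + 32) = (k - 2)^2*(k - 1)*(k^2 - 16) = (k - 4)*(k - 2)^2*(k - 1)*(k + 4)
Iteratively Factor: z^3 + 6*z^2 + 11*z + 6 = (z + 2)*(z^2 + 4*z + 3) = (z + 1)*(z + 2)*(z + 3)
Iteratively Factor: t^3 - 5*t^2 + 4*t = (t - 1)*(t^2 - 4*t) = t*(t - 1)*(t - 4)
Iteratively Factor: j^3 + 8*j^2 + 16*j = (j + 4)*(j^2 + 4*j) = j*(j + 4)*(j + 4)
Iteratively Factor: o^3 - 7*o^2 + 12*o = (o - 4)*(o^2 - 3*o) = (o - 4)*(o - 3)*(o)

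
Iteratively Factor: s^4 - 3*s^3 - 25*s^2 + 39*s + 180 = (s - 5)*(s^3 + 2*s^2 - 15*s - 36) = (s - 5)*(s - 4)*(s^2 + 6*s + 9) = (s - 5)*(s - 4)*(s + 3)*(s + 3)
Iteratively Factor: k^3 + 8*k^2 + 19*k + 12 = (k + 3)*(k^2 + 5*k + 4) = (k + 1)*(k + 3)*(k + 4)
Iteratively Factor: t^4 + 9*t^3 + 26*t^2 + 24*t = (t + 2)*(t^3 + 7*t^2 + 12*t) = t*(t + 2)*(t^2 + 7*t + 12) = t*(t + 2)*(t + 3)*(t + 4)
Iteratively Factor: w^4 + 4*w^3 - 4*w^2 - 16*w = (w - 2)*(w^3 + 6*w^2 + 8*w) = (w - 2)*(w + 2)*(w^2 + 4*w) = (w - 2)*(w + 2)*(w + 4)*(w)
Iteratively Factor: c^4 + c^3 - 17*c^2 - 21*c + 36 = (c + 3)*(c^3 - 2*c^2 - 11*c + 12) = (c - 4)*(c + 3)*(c^2 + 2*c - 3) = (c - 4)*(c + 3)^2*(c - 1)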